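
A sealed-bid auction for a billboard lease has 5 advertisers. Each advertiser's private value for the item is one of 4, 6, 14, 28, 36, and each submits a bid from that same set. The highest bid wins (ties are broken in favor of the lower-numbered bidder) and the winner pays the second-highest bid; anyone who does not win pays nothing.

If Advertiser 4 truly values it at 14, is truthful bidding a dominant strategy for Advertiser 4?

Check each profile of the others' bids and compare truth against every alternative bid.
Others bid (4, 4, 4, 4): truth gives 10, best alternative gives 10.
Others bid (4, 4, 4, 6): truth gives 8, best alternative gives 8.
Others bid (4, 4, 6, 4): truth gives 8, best alternative gives 8.
Others bid (4, 4, 6, 6): truth gives 8, best alternative gives 8.
Others bid (4, 6, 4, 4): truth gives 8, best alternative gives 8.
Others bid (4, 6, 4, 6): truth gives 8, best alternative gives 8.
(Remaining 619 profiles checked similarly; truth is weakly best in each.)
In every case the truthful bid is at least as good as any alternative, so it is a dominant strategy.

Yes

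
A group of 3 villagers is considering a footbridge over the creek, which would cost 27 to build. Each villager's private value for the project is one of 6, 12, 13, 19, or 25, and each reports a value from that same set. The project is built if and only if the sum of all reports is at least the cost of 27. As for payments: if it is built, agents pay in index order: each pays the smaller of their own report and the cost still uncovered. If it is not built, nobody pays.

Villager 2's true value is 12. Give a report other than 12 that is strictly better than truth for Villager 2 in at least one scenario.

Suppose Villager 1 reports 6 and Villager 3 reports 19.
Report 12: project built, pays 12, utility 12 - 12 = 0.
Report 6: project built, pays 6, utility 12 - 6 = 6.
So reporting 6 beats truth here (6 > 0).

6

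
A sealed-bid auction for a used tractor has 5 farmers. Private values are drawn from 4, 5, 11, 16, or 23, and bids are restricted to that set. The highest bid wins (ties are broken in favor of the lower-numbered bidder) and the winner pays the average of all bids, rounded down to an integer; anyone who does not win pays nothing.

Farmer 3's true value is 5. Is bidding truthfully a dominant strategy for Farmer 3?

Check each profile of the others' bids and compare truth against every alternative bid.
Others bid (4, 4, 4, 4): truth gives 1, best alternative gives 0.
Others bid (4, 4, 4, 5): truth gives 1, best alternative gives 0.
Others bid (4, 4, 5, 4): truth gives 1, best alternative gives 0.
Others bid (4, 4, 5, 5): truth gives 1, best alternative gives 0.
Others bid (4, 4, 4, 11): truth gives 0, best alternative gives 0.
Others bid (4, 4, 4, 16): truth gives 0, best alternative gives 0.
(Remaining 619 profiles checked similarly; truth is weakly best in each.)
In every case the truthful bid is at least as good as any alternative, so it is a dominant strategy.

Yes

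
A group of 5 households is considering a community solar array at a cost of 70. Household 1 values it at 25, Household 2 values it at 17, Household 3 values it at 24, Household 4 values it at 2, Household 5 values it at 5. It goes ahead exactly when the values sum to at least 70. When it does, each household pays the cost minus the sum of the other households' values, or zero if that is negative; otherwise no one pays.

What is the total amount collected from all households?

59

Total value 73 ≥ cost 70, so it is built.
Household 1: others sum to 48; max(0, 70 - 48) = 22.
Household 2: others sum to 56; max(0, 70 - 56) = 14.
Household 3: others sum to 49; max(0, 70 - 49) = 21.
Household 4: others sum to 71; max(0, 70 - 71) = 0.
Household 5: others sum to 68; max(0, 70 - 68) = 2.
Total collected = 22 + 14 + 21 + 0 + 2 = 59.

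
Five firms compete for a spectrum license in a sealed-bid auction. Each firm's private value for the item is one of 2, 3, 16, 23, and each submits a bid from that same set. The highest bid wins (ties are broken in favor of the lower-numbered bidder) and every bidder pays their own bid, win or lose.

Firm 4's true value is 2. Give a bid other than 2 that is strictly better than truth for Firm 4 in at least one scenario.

Suppose Firm 1 bids 2, Firm 2 bids 2, Firm 3 bids 2 and Firm 5 bids 2.
Bid 2: loses but pays 2, utility -2.
Bid 3: wins, pays 3, utility 2 - 3 = -1.
So bidding 3 beats truth here (-1 > -2).

3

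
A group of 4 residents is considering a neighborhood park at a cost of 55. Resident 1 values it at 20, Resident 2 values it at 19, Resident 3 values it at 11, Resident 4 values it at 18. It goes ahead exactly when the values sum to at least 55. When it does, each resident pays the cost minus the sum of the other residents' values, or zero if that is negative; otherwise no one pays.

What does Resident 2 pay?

6

Total value 68 ≥ cost 55, so the project is built.
The other residents' values sum to 49.
Cost minus that sum is 55 - 49 = 6.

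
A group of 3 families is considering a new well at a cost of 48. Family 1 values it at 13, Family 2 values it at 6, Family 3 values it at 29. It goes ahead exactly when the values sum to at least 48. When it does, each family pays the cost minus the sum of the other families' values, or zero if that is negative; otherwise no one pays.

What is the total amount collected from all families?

48

Total value 48 ≥ cost 48, so it is built.
Family 1: others sum to 35; max(0, 48 - 35) = 13.
Family 2: others sum to 42; max(0, 48 - 42) = 6.
Family 3: others sum to 19; max(0, 48 - 19) = 29.
Total collected = 13 + 6 + 29 = 48.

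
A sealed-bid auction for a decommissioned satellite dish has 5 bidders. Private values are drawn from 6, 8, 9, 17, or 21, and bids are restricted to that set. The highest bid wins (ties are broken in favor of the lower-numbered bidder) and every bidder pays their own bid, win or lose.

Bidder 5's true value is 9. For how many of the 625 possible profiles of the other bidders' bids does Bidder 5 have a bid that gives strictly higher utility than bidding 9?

610

Others bid (6, 6, 6, 6): truth gives 0; bid 8 gives 1 > 0. Violating.
Others bid (6, 6, 6, 9): truth gives -9; bid 6 gives -6 > -9. Violating.
Others bid (6, 6, 6, 17): truth gives -9; bid 6 gives -6 > -9. Violating.
Others bid (6, 6, 6, 21): truth gives -9; bid 6 gives -6 > -9. Violating.
Others bid (6, 6, 6, 8): truth gives 0; no alternative beats it.
Others bid (6, 6, 8, 6): truth gives 0; no alternative beats it.
(Checking all 625 profiles: 610 have a profitable deviation, 15 do not.)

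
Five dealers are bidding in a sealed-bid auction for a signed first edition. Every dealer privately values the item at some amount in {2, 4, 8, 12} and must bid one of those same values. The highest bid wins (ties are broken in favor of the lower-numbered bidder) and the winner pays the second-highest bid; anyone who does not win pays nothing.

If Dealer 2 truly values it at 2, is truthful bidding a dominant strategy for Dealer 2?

Yes

Check each profile of the others' bids and compare truth against every alternative bid.
Others bid (2, 2, 2, 4): truth gives 0, best alternative gives -2.
Others bid (2, 2, 4, 2): truth gives 0, best alternative gives -2.
Others bid (2, 2, 4, 4): truth gives 0, best alternative gives -2.
Others bid (2, 4, 2, 2): truth gives 0, best alternative gives -2.
Others bid (2, 4, 2, 4): truth gives 0, best alternative gives -2.
Others bid (2, 4, 4, 2): truth gives 0, best alternative gives -2.
(Remaining 250 profiles checked similarly; truth is weakly best in each.)
In every case the truthful bid is at least as good as any alternative, so it is a dominant strategy.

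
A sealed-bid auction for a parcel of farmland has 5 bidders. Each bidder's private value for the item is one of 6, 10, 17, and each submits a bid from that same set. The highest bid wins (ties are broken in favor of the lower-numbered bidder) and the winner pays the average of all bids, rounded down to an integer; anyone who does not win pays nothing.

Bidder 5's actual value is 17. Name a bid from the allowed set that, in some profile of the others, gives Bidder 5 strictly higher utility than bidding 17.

Suppose Bidder 1 bids 6, Bidder 2 bids 6, Bidder 3 bids 6 and Bidder 4 bids 6.
Bid 17: wins, pays 8, utility 17 - 8 = 9.
Bid 10: wins, pays 6, utility 17 - 6 = 11.
So bidding 10 beats truth here (11 > 9).

10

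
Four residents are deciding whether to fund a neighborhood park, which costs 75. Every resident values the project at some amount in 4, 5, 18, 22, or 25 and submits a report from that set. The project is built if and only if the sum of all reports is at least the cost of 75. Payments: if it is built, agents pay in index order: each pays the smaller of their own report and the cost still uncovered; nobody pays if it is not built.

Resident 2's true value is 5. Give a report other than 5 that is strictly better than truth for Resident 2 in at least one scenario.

4

Suppose Resident 1 reports 22, Resident 3 reports 25 and Resident 4 reports 25.
Report 5: project built, pays 5, utility 5 - 5 = 0.
Report 4: project built, pays 4, utility 5 - 4 = 1.
So reporting 4 beats truth here (1 > 0).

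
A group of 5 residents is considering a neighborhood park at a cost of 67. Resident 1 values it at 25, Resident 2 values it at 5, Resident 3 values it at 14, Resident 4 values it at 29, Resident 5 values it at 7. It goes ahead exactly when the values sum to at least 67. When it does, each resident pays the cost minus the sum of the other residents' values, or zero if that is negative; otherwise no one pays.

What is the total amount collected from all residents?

29

Total value 80 ≥ cost 67, so it is built.
Resident 1: others sum to 55; max(0, 67 - 55) = 12.
Resident 2: others sum to 75; max(0, 67 - 75) = 0.
Resident 3: others sum to 66; max(0, 67 - 66) = 1.
Resident 4: others sum to 51; max(0, 67 - 51) = 16.
Resident 5: others sum to 73; max(0, 67 - 73) = 0.
Total collected = 12 + 0 + 1 + 16 + 0 = 29.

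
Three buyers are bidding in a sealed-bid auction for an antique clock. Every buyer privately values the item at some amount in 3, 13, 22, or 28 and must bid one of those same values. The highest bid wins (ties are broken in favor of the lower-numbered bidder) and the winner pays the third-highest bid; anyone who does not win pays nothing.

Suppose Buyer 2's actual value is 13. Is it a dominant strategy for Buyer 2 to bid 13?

Consider the case where Buyer 1 bids 3 and Buyer 3 bids 22.
Truthful bid 13: loses, pays 0, utility 0.
Bid 22 instead: wins, pays 3, utility 13 - 3 = 10.
Since 10 > 0, bidding 22 is strictly better here, so truthful bidding is not dominant.

No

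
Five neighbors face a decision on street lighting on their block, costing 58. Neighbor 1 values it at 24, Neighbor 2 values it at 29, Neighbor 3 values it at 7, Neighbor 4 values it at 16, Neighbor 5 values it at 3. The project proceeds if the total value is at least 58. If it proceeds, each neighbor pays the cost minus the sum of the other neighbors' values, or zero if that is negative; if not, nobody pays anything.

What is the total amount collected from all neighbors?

11

Total value 79 ≥ cost 58, so it is built.
Neighbor 1: others sum to 55; max(0, 58 - 55) = 3.
Neighbor 2: others sum to 50; max(0, 58 - 50) = 8.
Neighbor 3: others sum to 72; max(0, 58 - 72) = 0.
Neighbor 4: others sum to 63; max(0, 58 - 63) = 0.
Neighbor 5: others sum to 76; max(0, 58 - 76) = 0.
Total collected = 3 + 8 + 0 + 0 + 0 = 11.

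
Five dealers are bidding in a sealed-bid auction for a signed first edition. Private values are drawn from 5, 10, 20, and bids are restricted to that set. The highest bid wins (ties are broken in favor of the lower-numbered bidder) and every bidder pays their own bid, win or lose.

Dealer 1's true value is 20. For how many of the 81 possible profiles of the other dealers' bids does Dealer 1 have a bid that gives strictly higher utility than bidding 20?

Others bid (5, 5, 5, 5): truth gives 0; bid 5 gives 15 > 0. Violating.
Others bid (5, 5, 5, 10): truth gives 0; bid 10 gives 10 > 0. Violating.
Others bid (5, 5, 10, 5): truth gives 0; bid 10 gives 10 > 0. Violating.
Others bid (5, 5, 10, 10): truth gives 0; bid 10 gives 10 > 0. Violating.
Others bid (5, 5, 5, 20): truth gives 0; no alternative beats it.
Others bid (5, 5, 10, 20): truth gives 0; no alternative beats it.
(Checking all 81 profiles: 16 have a profitable deviation, 65 do not.)

16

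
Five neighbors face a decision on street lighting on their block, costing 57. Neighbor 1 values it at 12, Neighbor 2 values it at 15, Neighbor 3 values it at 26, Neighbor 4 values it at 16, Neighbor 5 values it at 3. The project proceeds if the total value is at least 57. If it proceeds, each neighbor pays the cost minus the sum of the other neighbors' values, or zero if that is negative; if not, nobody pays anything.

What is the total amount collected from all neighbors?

Total value 72 ≥ cost 57, so it is built.
Neighbor 1: others sum to 60; max(0, 57 - 60) = 0.
Neighbor 2: others sum to 57; max(0, 57 - 57) = 0.
Neighbor 3: others sum to 46; max(0, 57 - 46) = 11.
Neighbor 4: others sum to 56; max(0, 57 - 56) = 1.
Neighbor 5: others sum to 69; max(0, 57 - 69) = 0.
Total collected = 0 + 0 + 11 + 1 + 0 = 12.

12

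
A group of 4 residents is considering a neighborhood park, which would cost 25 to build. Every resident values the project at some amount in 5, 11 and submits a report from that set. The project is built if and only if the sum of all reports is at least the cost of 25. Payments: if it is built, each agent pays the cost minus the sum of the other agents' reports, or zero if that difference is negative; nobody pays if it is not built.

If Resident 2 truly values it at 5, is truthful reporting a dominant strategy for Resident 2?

Check each profile of the others' reports and compare truth against every alternative report.
Others report (5, 5, 5): truth gives 0, best alternative gives -5.
Others report (5, 11, 11): truth gives 5, best alternative gives 5.
Others report (11, 5, 11): truth gives 5, best alternative gives 5.
Others report (11, 11, 5): truth gives 5, best alternative gives 5.
Others report (11, 11, 11): truth gives 5, best alternative gives 5.
Others report (5, 5, 11): truth gives 1, best alternative gives 1.
(Remaining 2 profiles checked similarly; truth is weakly best in each.)
In every case the truthful report is at least as good as any alternative, so it is a dominant strategy.

Yes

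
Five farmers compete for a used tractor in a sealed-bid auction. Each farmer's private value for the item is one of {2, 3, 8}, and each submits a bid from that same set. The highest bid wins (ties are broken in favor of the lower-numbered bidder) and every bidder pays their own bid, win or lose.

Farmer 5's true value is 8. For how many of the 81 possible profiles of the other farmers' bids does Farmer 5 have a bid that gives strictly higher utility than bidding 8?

Others bid (2, 2, 2, 2): truth gives 0; bid 3 gives 5 > 0. Violating.
Others bid (2, 2, 2, 8): truth gives -8; bid 2 gives -2 > -8. Violating.
Others bid (2, 2, 3, 8): truth gives -8; bid 2 gives -2 > -8. Violating.
Others bid (2, 2, 8, 2): truth gives -8; bid 2 gives -2 > -8. Violating.
Others bid (2, 2, 2, 3): truth gives 0; no alternative beats it.
Others bid (2, 2, 3, 2): truth gives 0; no alternative beats it.
(Checking all 81 profiles: 66 have a profitable deviation, 15 do not.)

66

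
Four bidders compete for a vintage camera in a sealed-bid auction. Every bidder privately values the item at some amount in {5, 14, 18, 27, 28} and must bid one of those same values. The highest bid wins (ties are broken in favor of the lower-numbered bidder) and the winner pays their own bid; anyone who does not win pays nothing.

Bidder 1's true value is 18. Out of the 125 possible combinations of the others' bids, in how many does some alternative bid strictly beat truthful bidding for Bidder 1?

8

Others bid (5, 5, 5): truth gives 0; bid 5 gives 13 > 0. Violating.
Others bid (5, 5, 14): truth gives 0; bid 14 gives 4 > 0. Violating.
Others bid (5, 14, 5): truth gives 0; bid 14 gives 4 > 0. Violating.
Others bid (5, 14, 14): truth gives 0; bid 14 gives 4 > 0. Violating.
Others bid (5, 5, 18): truth gives 0; no alternative beats it.
Others bid (5, 5, 27): truth gives 0; no alternative beats it.
(Checking all 125 profiles: 8 have a profitable deviation, 117 do not.)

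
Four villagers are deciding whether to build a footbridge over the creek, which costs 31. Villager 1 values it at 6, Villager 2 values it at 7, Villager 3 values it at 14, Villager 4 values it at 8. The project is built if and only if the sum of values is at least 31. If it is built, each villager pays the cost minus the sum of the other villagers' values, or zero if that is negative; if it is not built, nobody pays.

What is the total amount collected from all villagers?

Total value 35 ≥ cost 31, so it is built.
Villager 1: others sum to 29; max(0, 31 - 29) = 2.
Villager 2: others sum to 28; max(0, 31 - 28) = 3.
Villager 3: others sum to 21; max(0, 31 - 21) = 10.
Villager 4: others sum to 27; max(0, 31 - 27) = 4.
Total collected = 2 + 3 + 10 + 4 = 19.

19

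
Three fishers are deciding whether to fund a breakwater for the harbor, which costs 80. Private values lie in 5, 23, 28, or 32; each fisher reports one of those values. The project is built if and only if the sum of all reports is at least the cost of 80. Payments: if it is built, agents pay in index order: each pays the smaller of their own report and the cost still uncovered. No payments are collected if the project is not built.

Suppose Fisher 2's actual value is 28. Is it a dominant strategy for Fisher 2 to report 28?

No

Consider the case where Fisher 1 reports 28 and Fisher 3 reports 32.
Truthful report 28: project built, pays 28, utility 28 - 28 = 0.
Report 23 instead: project built, pays 23, utility 28 - 23 = 5.
Since 5 > 0, reporting 23 is strictly better here, so truthful reporting is not dominant.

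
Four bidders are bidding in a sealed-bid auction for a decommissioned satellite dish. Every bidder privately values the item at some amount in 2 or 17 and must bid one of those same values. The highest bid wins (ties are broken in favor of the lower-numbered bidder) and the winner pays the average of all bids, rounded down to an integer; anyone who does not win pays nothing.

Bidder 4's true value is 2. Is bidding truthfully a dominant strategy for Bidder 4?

Check each profile of the others' bids and compare truth against every alternative bid.
Others bid (2, 2, 2): truth gives 0, best alternative gives -3.
Others bid (2, 2, 17): truth gives 0, best alternative gives 0.
Others bid (2, 17, 2): truth gives 0, best alternative gives 0.
Others bid (2, 17, 17): truth gives 0, best alternative gives 0.
Others bid (17, 2, 2): truth gives 0, best alternative gives 0.
Others bid (17, 2, 17): truth gives 0, best alternative gives 0.
(Remaining 2 profiles checked similarly; truth is weakly best in each.)
In every case the truthful bid is at least as good as any alternative, so it is a dominant strategy.

Yes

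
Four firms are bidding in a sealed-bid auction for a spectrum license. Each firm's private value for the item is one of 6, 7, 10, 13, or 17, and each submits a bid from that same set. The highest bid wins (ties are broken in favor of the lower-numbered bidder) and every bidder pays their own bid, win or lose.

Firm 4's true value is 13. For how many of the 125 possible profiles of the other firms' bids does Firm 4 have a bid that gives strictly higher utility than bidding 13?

Others bid (6, 6, 6): truth gives 0; bid 7 gives 6 > 0. Violating.
Others bid (6, 6, 7): truth gives 0; bid 10 gives 3 > 0. Violating.
Others bid (6, 6, 13): truth gives -13; bid 17 gives -4 > -13. Violating.
Others bid (6, 6, 17): truth gives -13; bid 6 gives -6 > -13. Violating.
Others bid (6, 6, 10): truth gives 0; no alternative beats it.
Others bid (6, 7, 10): truth gives 0; no alternative beats it.
(Checking all 125 profiles: 106 have a profitable deviation, 19 do not.)

106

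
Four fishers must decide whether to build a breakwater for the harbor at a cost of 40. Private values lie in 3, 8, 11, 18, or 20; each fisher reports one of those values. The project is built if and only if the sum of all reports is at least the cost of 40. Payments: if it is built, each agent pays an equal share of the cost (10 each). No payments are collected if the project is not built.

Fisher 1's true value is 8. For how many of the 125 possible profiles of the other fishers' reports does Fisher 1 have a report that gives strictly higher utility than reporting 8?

19

Others report (3, 11, 18): truth gives -2; report 3 gives 0 > -2. Violating.
Others report (3, 11, 20): truth gives -2; report 3 gives 0 > -2. Violating.
Others report (3, 18, 11): truth gives -2; report 3 gives 0 > -2. Violating.
Others report (3, 20, 11): truth gives -2; report 3 gives 0 > -2. Violating.
Others report (3, 3, 3): truth gives 0; no alternative beats it.
Others report (3, 3, 8): truth gives 0; no alternative beats it.
(Checking all 125 profiles: 19 have a profitable deviation, 106 do not.)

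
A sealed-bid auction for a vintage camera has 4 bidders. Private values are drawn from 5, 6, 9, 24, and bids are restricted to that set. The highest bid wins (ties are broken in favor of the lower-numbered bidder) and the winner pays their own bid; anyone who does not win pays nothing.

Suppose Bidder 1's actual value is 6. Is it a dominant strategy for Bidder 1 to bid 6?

Consider the case where Bidder 2 bids 5, Bidder 3 bids 5 and Bidder 4 bids 5.
Truthful bid 6: wins, pays 6, utility 6 - 6 = 0.
Bid 5 instead: wins, pays 5, utility 6 - 5 = 1.
Since 1 > 0, bidding 5 is strictly better here, so truthful bidding is not dominant.

No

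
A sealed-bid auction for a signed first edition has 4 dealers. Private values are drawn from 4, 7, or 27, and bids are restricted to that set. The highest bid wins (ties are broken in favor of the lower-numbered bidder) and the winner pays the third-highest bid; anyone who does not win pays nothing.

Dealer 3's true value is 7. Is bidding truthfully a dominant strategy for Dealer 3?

Consider the case where Dealer 1 bids 4, Dealer 2 bids 4 and Dealer 4 bids 27.
Truthful bid 7: loses, pays 0, utility 0.
Bid 27 instead: wins, pays 4, utility 7 - 4 = 3.
Since 3 > 0, bidding 27 is strictly better here, so truthful bidding is not dominant.

No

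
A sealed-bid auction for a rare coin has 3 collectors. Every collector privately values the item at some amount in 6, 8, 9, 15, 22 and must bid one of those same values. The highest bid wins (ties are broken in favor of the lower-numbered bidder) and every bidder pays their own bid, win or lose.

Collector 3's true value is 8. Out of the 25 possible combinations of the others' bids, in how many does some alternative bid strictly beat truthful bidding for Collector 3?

24

Others bid (6, 8): truth gives -8; bid 9 gives -1 > -8. Violating.
Others bid (6, 9): truth gives -8; bid 6 gives -6 > -8. Violating.
Others bid (6, 15): truth gives -8; bid 6 gives -6 > -8. Violating.
Others bid (6, 22): truth gives -8; bid 6 gives -6 > -8. Violating.
Others bid (6, 6): truth gives 0; no alternative beats it.
(Checking all 25 profiles: 24 have a profitable deviation, 1 does not.)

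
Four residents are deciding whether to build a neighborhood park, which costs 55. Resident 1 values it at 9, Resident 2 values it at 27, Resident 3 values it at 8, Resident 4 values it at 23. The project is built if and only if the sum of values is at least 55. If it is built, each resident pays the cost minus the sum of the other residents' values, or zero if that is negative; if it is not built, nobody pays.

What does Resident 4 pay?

Total value 67 ≥ cost 55, so the project is built.
The other residents' values sum to 44.
Cost minus that sum is 55 - 44 = 11.

11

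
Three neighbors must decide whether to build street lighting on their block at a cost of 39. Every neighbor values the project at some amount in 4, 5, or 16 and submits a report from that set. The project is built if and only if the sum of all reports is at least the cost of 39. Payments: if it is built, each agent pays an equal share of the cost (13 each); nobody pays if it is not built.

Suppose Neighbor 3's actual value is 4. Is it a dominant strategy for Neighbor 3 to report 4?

Check each profile of the others' reports and compare truth against every alternative report.
Others report (4, 4): truth gives 0, best alternative gives 0.
Others report (4, 5): truth gives 0, best alternative gives 0.
Others report (4, 16): truth gives 0, best alternative gives 0.
Others report (5, 4): truth gives 0, best alternative gives 0.
Others report (5, 5): truth gives 0, best alternative gives 0.
Others report (5, 16): truth gives 0, best alternative gives 0.
(Remaining 3 profiles checked similarly; truth is weakly best in each.)
In every case the truthful report is at least as good as any alternative, so it is a dominant strategy.

Yes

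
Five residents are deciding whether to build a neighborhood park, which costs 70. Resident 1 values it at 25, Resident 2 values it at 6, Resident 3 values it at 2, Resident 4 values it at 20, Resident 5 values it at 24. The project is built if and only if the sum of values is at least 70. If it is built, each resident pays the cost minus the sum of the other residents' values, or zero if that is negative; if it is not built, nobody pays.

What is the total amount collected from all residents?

Total value 77 ≥ cost 70, so it is built.
Resident 1: others sum to 52; max(0, 70 - 52) = 18.
Resident 2: others sum to 71; max(0, 70 - 71) = 0.
Resident 3: others sum to 75; max(0, 70 - 75) = 0.
Resident 4: others sum to 57; max(0, 70 - 57) = 13.
Resident 5: others sum to 53; max(0, 70 - 53) = 17.
Total collected = 18 + 0 + 0 + 13 + 17 = 48.

48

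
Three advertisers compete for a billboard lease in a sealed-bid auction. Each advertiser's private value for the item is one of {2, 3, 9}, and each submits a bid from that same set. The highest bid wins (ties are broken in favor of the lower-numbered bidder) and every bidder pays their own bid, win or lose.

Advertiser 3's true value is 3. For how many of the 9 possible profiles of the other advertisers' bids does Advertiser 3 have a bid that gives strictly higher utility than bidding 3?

8

Others bid (2, 3): truth gives -3; bid 2 gives -2 > -3. Violating.
Others bid (2, 9): truth gives -3; bid 2 gives -2 > -3. Violating.
Others bid (3, 2): truth gives -3; bid 2 gives -2 > -3. Violating.
Others bid (3, 3): truth gives -3; bid 2 gives -2 > -3. Violating.
Others bid (2, 2): truth gives 0; no alternative beats it.
(Checking all 9 profiles: 8 have a profitable deviation, 1 does not.)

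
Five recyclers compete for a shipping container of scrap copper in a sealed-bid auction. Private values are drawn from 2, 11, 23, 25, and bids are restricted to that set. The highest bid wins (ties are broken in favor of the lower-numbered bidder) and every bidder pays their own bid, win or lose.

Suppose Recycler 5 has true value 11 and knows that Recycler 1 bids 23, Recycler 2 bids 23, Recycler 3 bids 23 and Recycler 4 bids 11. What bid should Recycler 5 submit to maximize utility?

2

Bid 2: loses but pays 2, utility -2.
Bid 11: loses but pays 11, utility -11.
Bid 23: loses but pays 23, utility -23.
Bid 25: wins, pays 25, utility 11 - 25 = -14.
The best choice is 2 with utility -2.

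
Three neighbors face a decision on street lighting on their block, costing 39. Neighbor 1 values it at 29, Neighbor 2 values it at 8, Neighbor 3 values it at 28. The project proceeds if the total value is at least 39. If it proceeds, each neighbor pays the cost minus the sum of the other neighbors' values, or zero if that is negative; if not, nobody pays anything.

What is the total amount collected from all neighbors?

5

Total value 65 ≥ cost 39, so it is built.
Neighbor 1: others sum to 36; max(0, 39 - 36) = 3.
Neighbor 2: others sum to 57; max(0, 39 - 57) = 0.
Neighbor 3: others sum to 37; max(0, 39 - 37) = 2.
Total collected = 3 + 0 + 2 = 5.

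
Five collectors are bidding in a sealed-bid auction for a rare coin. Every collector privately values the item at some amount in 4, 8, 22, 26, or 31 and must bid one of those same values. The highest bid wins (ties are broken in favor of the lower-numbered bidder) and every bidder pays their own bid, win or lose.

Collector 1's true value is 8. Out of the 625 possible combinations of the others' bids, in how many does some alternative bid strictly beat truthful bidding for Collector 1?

Others bid (4, 4, 4, 4): truth gives 0; bid 4 gives 4 > 0. Violating.
Others bid (4, 4, 4, 22): truth gives -8; bid 4 gives -4 > -8. Violating.
Others bid (4, 4, 4, 26): truth gives -8; bid 4 gives -4 > -8. Violating.
Others bid (4, 4, 4, 31): truth gives -8; bid 4 gives -4 > -8. Violating.
Others bid (4, 4, 4, 8): truth gives 0; no alternative beats it.
Others bid (4, 4, 8, 4): truth gives 0; no alternative beats it.
(Checking all 625 profiles: 610 have a profitable deviation, 15 do not.)

610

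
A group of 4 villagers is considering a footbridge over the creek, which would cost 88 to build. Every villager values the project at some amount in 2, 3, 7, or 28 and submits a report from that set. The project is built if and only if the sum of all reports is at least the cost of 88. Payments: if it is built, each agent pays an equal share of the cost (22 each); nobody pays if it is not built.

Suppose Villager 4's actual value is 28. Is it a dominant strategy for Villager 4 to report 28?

Check each profile of the others' reports and compare truth against every alternative report.
Others report (7, 28, 28): truth gives 6, best alternative gives 0.
Others report (28, 7, 28): truth gives 6, best alternative gives 0.
Others report (28, 28, 7): truth gives 6, best alternative gives 0.
Others report (28, 28, 28): truth gives 6, best alternative gives 6.
Others report (2, 2, 2): truth gives 0, best alternative gives 0.
Others report (2, 2, 3): truth gives 0, best alternative gives 0.
(Remaining 58 profiles checked similarly; truth is weakly best in each.)
In every case the truthful report is at least as good as any alternative, so it is a dominant strategy.

Yes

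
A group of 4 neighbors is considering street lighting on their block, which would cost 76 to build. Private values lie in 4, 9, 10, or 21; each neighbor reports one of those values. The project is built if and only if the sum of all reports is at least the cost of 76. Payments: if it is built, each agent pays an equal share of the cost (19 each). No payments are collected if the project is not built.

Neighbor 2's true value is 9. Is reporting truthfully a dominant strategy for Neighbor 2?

Yes

Check each profile of the others' reports and compare truth against every alternative report.
Others report (4, 4, 4): truth gives 0, best alternative gives 0.
Others report (4, 4, 9): truth gives 0, best alternative gives 0.
Others report (4, 4, 10): truth gives 0, best alternative gives 0.
Others report (4, 4, 21): truth gives 0, best alternative gives 0.
Others report (4, 9, 4): truth gives 0, best alternative gives 0.
Others report (4, 9, 9): truth gives 0, best alternative gives 0.
(Remaining 58 profiles checked similarly; truth is weakly best in each.)
In every case the truthful report is at least as good as any alternative, so it is a dominant strategy.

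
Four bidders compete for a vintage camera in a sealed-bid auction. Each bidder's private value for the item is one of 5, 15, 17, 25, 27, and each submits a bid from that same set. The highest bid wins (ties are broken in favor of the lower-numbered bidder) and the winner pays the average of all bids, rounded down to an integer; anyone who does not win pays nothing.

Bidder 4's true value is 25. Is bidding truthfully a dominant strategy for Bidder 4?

Consider the case where Bidder 1 bids 5, Bidder 2 bids 5 and Bidder 3 bids 5.
Truthful bid 25: wins, pays 10, utility 25 - 10 = 15.
Bid 15 instead: wins, pays 7, utility 25 - 7 = 18.
Since 18 > 15, bidding 15 is strictly better here, so truthful bidding is not dominant.

No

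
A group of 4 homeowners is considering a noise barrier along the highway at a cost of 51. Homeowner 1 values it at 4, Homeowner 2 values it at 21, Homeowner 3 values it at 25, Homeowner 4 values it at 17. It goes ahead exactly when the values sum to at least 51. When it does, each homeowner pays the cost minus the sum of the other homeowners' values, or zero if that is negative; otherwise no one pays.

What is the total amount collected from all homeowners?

Total value 67 ≥ cost 51, so it is built.
Homeowner 1: others sum to 63; max(0, 51 - 63) = 0.
Homeowner 2: others sum to 46; max(0, 51 - 46) = 5.
Homeowner 3: others sum to 42; max(0, 51 - 42) = 9.
Homeowner 4: others sum to 50; max(0, 51 - 50) = 1.
Total collected = 0 + 5 + 9 + 1 = 15.

15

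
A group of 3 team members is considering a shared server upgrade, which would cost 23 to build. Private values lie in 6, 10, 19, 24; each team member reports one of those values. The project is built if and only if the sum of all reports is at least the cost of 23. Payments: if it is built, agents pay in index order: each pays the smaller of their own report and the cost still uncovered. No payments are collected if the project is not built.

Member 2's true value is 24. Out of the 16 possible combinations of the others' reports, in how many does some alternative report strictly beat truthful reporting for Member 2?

7

Others report (6, 10): truth gives 7; report 10 gives 14 > 7. Violating.
Others report (6, 19): truth gives 7; report 6 gives 18 > 7. Violating.
Others report (6, 24): truth gives 7; report 6 gives 18 > 7. Violating.
Others report (10, 6): truth gives 11; report 10 gives 14 > 11. Violating.
Others report (6, 6): truth gives 7; no alternative beats it.
Others report (19, 6): truth gives 20; no alternative beats it.
(Checking all 16 profiles: 7 have a profitable deviation, 9 do not.)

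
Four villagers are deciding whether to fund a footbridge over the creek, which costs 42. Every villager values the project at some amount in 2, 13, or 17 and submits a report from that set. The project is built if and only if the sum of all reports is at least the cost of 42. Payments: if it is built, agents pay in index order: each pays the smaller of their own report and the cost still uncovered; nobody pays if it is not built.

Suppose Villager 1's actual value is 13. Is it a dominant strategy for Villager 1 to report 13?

No

Consider the case where Villager 2 reports 13, Villager 3 reports 13 and Villager 4 reports 17.
Truthful report 13: project built, pays 13, utility 13 - 13 = 0.
Report 2 instead: project built, pays 2, utility 13 - 2 = 11.
Since 11 > 0, reporting 2 is strictly better here, so truthful reporting is not dominant.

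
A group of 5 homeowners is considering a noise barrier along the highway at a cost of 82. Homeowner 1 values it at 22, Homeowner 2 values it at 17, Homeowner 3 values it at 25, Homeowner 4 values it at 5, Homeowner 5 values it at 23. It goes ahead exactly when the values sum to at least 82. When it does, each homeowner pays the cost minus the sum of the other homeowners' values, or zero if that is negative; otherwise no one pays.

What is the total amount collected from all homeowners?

47

Total value 92 ≥ cost 82, so it is built.
Homeowner 1: others sum to 70; max(0, 82 - 70) = 12.
Homeowner 2: others sum to 75; max(0, 82 - 75) = 7.
Homeowner 3: others sum to 67; max(0, 82 - 67) = 15.
Homeowner 4: others sum to 87; max(0, 82 - 87) = 0.
Homeowner 5: others sum to 69; max(0, 82 - 69) = 13.
Total collected = 12 + 7 + 15 + 0 + 13 = 47.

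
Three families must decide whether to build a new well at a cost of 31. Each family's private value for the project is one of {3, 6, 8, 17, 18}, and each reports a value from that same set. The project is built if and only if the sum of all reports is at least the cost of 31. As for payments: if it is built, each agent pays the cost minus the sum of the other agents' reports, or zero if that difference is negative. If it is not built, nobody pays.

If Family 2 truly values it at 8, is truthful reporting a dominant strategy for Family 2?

Yes

Check each profile of the others' reports and compare truth against every alternative report.
Others report (17, 17): truth gives 8, best alternative gives 8.
Others report (17, 18): truth gives 8, best alternative gives 8.
Others report (18, 17): truth gives 8, best alternative gives 8.
Others report (18, 18): truth gives 8, best alternative gives 8.
Others report (8, 18): truth gives 3, best alternative gives 3.
Others report (18, 8): truth gives 3, best alternative gives 3.
(Remaining 19 profiles checked similarly; truth is weakly best in each.)
In every case the truthful report is at least as good as any alternative, so it is a dominant strategy.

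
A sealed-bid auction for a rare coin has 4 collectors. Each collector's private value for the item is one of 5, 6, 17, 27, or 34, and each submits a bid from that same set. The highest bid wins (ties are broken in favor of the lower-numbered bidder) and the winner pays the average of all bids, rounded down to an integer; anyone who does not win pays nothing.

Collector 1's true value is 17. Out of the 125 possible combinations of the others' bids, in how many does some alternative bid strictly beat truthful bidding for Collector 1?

20

Others bid (5, 5, 5): truth gives 9; bid 5 gives 12 > 9. Violating.
Others bid (5, 5, 6): truth gives 9; bid 6 gives 12 > 9. Violating.
Others bid (5, 5, 27): truth gives 0; bid 27 gives 1 > 0. Violating.
Others bid (5, 6, 5): truth gives 9; bid 6 gives 12 > 9. Violating.
Others bid (5, 5, 17): truth gives 6; no alternative beats it.
Others bid (5, 5, 34): truth gives 0; no alternative beats it.
(Checking all 125 profiles: 20 have a profitable deviation, 105 do not.)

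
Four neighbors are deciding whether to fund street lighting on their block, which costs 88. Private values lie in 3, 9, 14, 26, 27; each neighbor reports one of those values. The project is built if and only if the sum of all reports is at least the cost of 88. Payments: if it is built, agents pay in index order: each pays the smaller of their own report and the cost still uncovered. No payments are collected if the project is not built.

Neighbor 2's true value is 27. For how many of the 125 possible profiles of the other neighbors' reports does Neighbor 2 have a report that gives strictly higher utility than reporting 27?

29

Others report (9, 26, 27): truth gives 0; report 26 gives 1 > 0. Violating.
Others report (9, 27, 26): truth gives 0; report 26 gives 1 > 0. Violating.
Others report (9, 27, 27): truth gives 0; report 26 gives 1 > 0. Violating.
Others report (14, 26, 26): truth gives 0; report 26 gives 1 > 0. Violating.
Others report (3, 3, 3): truth gives 0; no alternative beats it.
Others report (3, 3, 9): truth gives 0; no alternative beats it.
(Checking all 125 profiles: 29 have a profitable deviation, 96 do not.)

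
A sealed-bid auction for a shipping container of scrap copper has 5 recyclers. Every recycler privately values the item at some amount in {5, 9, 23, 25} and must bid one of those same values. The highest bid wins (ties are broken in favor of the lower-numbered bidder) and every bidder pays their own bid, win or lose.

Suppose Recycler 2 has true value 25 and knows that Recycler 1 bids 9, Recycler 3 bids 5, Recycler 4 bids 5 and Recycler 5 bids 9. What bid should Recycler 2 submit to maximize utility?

Bid 5: loses but pays 5, utility -5.
Bid 9: loses but pays 9, utility -9.
Bid 23: wins, pays 23, utility 25 - 23 = 2.
Bid 25: wins, pays 25, utility 25 - 25 = 0.
The best choice is 23 with utility 2.

23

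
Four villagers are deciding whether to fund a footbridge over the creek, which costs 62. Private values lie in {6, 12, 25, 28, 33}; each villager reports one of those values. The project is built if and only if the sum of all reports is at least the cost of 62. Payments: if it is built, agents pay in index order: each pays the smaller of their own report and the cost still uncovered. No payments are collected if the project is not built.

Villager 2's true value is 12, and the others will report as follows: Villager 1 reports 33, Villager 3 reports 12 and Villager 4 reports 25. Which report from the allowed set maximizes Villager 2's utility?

Report 6: project built, pays 6, utility 12 - 6 = 6.
Report 12: project built, pays 12, utility 12 - 12 = 0.
Report 25: project built, pays 25, utility 12 - 25 = -13.
Report 28: project built, pays 28, utility 12 - 28 = -16.
Report 33: project built, pays 29, utility 12 - 29 = -17.
The best choice is 6 with utility 6.

6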